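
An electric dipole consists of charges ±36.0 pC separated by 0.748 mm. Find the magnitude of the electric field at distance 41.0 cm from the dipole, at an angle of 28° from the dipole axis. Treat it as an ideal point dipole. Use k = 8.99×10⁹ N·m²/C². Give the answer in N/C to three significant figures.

E ≈ 0.00642 N/C

Dipole moment p = qd = (3.60×10⁻¹¹ C)(7.48×10⁻⁴ m) = 2.693×10⁻¹⁴ C·m.
At angle θ the dipole field magnitude is E = (kp/r³)·√(1 + 3cos²θ).
kp/r³ = (8.99×10⁹)(2.693×10⁻¹⁴) / (0.410)³ = 0.003513 N/C.
√(1 + 3cos²28°) = √(1 + 3·0.7796) = √3.3388 ≈ 1.8272.
E ≈ 0.003513 × 1.827 = 0.006419 N/C.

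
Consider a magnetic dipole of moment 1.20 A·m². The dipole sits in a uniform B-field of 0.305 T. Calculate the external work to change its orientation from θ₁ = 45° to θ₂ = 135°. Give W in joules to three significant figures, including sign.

W_ext = ΔU = −mB cosθ₂ + mB cosθ₁ = mB(cosθ₁ − cosθ₂).
W = (1.20)(0.305)·(cos45° − cos135°) = (0.3660)·(+1.4142) = 0.5176 J.

W ≈ 0.518 J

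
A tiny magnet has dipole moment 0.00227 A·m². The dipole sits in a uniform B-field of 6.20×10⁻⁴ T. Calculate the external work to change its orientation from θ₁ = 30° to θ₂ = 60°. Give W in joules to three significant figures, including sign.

W ≈ 5.15×10⁻⁷ J

W_ext = ΔU = −mB cosθ₂ + mB cosθ₁ = mB(cosθ₁ − cosθ₂).
W = (0.00227)(6.20×10⁻⁴)·(cos30° − cos60°) = (1.407×10⁻⁶)·(+0.3660) = 5.151×10⁻⁷ J.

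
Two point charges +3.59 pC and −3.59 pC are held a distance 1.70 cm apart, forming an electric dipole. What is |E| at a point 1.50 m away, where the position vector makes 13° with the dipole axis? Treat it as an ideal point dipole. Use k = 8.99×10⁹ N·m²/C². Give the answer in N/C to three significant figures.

E ≈ 3.19×10⁻⁴ N/C

Dipole moment p = qd = (3.59×10⁻¹² C)(0.0170 m) = 6.103×10⁻¹⁴ C·m.
At angle θ the dipole field magnitude is E = (kp/r³)·√(1 + 3cos²θ).
kp/r³ = (8.99×10⁹)(6.103×10⁻¹⁴) / (1.50)³ = 1.626×10⁻⁴ N/C.
√(1 + 3cos²13°) = √(1 + 3·0.9494) = √3.8482 ≈ 1.9617.
E ≈ 1.626×10⁻⁴ × 1.962 = 3.189×10⁻⁴ N/C.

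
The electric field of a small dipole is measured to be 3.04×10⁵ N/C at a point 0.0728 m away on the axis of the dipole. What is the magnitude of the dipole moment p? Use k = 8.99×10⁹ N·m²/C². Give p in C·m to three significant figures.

p ≈ 6.52×10⁻⁹ C·m

On axis E = 2kp/r³, so p = Er³/(2k).
p = (3.04×10⁵)·(0.0728)³ / (2·8.99×10⁹) = 6.523×10⁻⁹ C·m.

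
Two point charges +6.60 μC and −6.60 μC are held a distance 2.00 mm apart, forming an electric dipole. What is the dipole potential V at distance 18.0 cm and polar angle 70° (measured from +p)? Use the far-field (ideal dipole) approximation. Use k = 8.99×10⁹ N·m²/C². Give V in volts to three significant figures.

Dipole moment p = qd = (6.60×10⁻⁶ C)(0.00200 m) = 1.32×10⁻⁸ C·m.
The dipole potential is V = kp cosθ / r².
V = (8.99×10⁹)(1.32×10⁻⁸)·cos70° / (0.180)² = 1253 V.

V ≈ 1250 V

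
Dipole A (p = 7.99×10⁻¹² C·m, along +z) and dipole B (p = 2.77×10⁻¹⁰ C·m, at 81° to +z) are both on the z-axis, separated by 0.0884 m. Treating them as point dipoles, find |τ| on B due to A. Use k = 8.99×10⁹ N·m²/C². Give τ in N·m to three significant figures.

The second dipole sits on the axis of the first, so the field there is axial: E₁ = 2kp₁/r³ along +z.
E₁ = 2(8.99×10⁹)(7.99×10⁻¹²)/(0.0884)³ = 208.0 N/C.
Torque on the second dipole: τ = p₂ E₁ sinθ.
τ = (2.77×10⁻¹⁰)(208.0)·sin81° = 5.690×10⁻⁸ N·m.

τ ≈ 5.69×10⁻⁸ N·m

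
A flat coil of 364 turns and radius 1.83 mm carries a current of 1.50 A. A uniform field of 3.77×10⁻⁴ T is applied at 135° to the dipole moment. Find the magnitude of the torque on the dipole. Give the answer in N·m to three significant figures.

m = NIA = NIπa² = 364·(1.50)·π·(0.00183)² = 0.005744 A·m².
Torque on a magnetic dipole: τ = mB sinθ.
τ = (0.005744)(3.77×10⁻⁴)·sin135° = 1.531×10⁻⁶ N·m.

τ ≈ 1.53×10⁻⁶ N·m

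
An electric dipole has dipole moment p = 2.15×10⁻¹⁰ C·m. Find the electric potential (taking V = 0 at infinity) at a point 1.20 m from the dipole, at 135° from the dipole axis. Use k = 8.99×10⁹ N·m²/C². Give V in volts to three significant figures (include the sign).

V ≈ -0.949 V

The dipole potential is V = kp cosθ / r².
V = (8.99×10⁹)(2.15×10⁻¹⁰)·cos135° / (1.20)² = -0.9491 V.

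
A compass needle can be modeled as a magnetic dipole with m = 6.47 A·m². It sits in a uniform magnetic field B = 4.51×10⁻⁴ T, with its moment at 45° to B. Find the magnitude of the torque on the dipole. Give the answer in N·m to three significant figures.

τ ≈ 0.00206 N·m

Torque on a magnetic dipole: τ = mB sinθ.
τ = (6.47)(4.51×10⁻⁴)·sin45° = 0.002063 N·m.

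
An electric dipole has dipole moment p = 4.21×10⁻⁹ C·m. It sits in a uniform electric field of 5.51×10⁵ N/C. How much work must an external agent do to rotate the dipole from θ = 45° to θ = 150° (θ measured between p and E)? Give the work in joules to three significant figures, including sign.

W_ext = ΔU = U(θ₂) − U(θ₁) = −pE cosθ₂ − (−pE cosθ₁) = pE(cosθ₁ − cosθ₂).
W = (4.21×10⁻⁹)(5.51×10⁵)·(cos45° − cos150°) = (0.002320)·(+1.5731) = 0.003649 J.

W ≈ 0.00365 J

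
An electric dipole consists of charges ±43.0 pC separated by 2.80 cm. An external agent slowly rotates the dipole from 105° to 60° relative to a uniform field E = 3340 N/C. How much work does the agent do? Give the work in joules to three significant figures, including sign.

W ≈ -3.05×10⁻⁹ J

Dipole moment p = qd = (4.30×10⁻¹¹ C)(0.0280 m) = 1.204×10⁻¹² C·m.
W_ext = ΔU = U(θ₂) − U(θ₁) = −pE cosθ₂ − (−pE cosθ₁) = pE(cosθ₁ − cosθ₂).
W = (1.204×10⁻¹²)(3340)·(cos105° − cos60°) = (4.021×10⁻⁹)·(-0.7588) = -3.051×10⁻⁹ J.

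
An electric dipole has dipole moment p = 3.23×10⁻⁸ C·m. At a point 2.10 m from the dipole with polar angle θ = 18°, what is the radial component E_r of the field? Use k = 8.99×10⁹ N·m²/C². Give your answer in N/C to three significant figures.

For a dipole, E_r = (2kp cosθ)/r³.
kp/r³ = (8.99×10⁹)(3.23×10⁻⁸)/(2.10)³ = 31.35 N/C.
E_r = 2·31.35·cos18° = 59.64 N/C.

E_r ≈ 59.6 N/C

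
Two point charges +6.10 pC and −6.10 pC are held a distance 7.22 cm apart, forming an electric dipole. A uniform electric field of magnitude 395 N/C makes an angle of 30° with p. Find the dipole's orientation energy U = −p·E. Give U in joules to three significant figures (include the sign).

Dipole moment p = qd = (6.10×10⁻¹² C)(0.0722 m) = 4.404×10⁻¹³ C·m.
U = −p·E = −pE cosθ.
U = −(4.404×10⁻¹³)(395)·cos30° = -1.507×10⁻¹⁰ J.

U ≈ -1.51×10⁻¹⁰ J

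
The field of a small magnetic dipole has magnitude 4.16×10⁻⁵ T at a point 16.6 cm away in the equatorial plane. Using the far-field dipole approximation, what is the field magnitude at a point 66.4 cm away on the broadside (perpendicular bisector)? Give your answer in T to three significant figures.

Dipole fields scale as 1/r³ in the far field; the geometry is the same at both points.
B₂ = B₁ · (r₁/r₂)³ = 4.16×10⁻⁵ · (16.6/66.4)³.
(r₁/r₂)³ = (0.25)³ = 0.01562.
B₂ ≈ 6.500×10⁻⁷ T.

B ≈ 6.50×10⁻⁷ T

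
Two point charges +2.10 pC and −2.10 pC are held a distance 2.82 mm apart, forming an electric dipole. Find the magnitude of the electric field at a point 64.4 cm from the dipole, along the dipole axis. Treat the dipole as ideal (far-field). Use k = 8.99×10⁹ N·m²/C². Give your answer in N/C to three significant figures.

Dipole moment p = qd = (2.10×10⁻¹² C)(0.00282 m) = 5.922×10⁻¹⁵ C·m.
On the dipole axis E = 2kp/r³.
E = 2·(8.99×10⁹)(5.922×10⁻¹⁵) / (0.644)³ = 3.987×10⁻⁴ N/C.

E ≈ 3.99×10⁻⁴ N/C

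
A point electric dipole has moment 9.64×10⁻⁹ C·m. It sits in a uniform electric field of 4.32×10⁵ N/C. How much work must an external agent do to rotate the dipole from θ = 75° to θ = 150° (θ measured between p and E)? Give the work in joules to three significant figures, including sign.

W ≈ 0.00468 J

W_ext = ΔU = U(θ₂) − U(θ₁) = −pE cosθ₂ − (−pE cosθ₁) = pE(cosθ₁ − cosθ₂).
W = (9.64×10⁻⁹)(4.32×10⁵)·(cos75° − cos150°) = (0.004164)·(+1.1248) = 0.004684 J.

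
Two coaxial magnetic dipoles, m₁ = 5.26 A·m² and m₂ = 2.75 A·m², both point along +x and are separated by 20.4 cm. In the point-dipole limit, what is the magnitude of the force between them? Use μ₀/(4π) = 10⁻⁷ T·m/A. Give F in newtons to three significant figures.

On-axis B of dipole 1: B = (μ₀/4π)·2m₁/r³. Force on dipole 2: F = m₂·dB/dr.
dB/dr = −(μ₀/4π)·6m₁/r⁴, so |F| = (μ₀/4π)·6m₁m₂/r⁴.
F = 6(10⁻⁷)(5.26)(2.75)/(0.204)⁴ = 0.005011 N.

F ≈ 0.00501 N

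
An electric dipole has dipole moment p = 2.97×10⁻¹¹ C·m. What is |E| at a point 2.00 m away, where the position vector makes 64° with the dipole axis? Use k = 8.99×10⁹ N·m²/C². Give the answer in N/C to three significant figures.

At angle θ the dipole field magnitude is E = (kp/r³)·√(1 + 3cos²θ).
kp/r³ = (8.99×10⁹)(2.97×10⁻¹¹) / (2.00)³ = 0.03338 N/C.
√(1 + 3cos²64°) = √(1 + 3·0.1922) = √1.5765 ≈ 1.2556.
E ≈ 0.03338 × 1.256 = 0.04191 N/C.

E ≈ 0.0419 N/C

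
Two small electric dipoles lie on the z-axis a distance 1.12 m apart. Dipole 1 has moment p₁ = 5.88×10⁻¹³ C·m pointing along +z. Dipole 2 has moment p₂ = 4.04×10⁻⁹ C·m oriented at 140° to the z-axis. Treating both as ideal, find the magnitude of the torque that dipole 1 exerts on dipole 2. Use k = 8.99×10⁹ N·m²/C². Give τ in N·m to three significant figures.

τ ≈ 1.95×10⁻¹¹ N·m

The second dipole sits on the axis of the first, so the field there is axial: E₁ = 2kp₁/r³ along +z.
E₁ = 2(8.99×10⁹)(5.88×10⁻¹³)/(1.12)³ = 0.007525 N/C.
Torque on the second dipole: τ = p₂ E₁ sinθ.
τ = (4.04×10⁻⁹)(0.007525)·sin140° = 1.954×10⁻¹¹ N·m.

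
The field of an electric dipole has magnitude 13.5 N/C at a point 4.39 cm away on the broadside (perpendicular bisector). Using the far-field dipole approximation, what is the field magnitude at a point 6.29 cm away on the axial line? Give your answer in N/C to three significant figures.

E ≈ 9.18 N/C

Dipole fields scale as 1/r³ in the far field.
The axial field is twice the equatorial field at the same r, so the geometry factor is 2/1.
E₂ = E₁ · (2/1) · (r₁/r₂)³ = 13.5 · 2 · (4.39/6.29)³.
(r₁/r₂)³ = (0.6979)³ = 0.34.
E₂ ≈ 9.179 N/C.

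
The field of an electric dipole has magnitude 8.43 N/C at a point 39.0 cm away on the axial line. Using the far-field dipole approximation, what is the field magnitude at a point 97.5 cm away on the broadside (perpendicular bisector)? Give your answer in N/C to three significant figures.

E ≈ 0.270 N/C

Dipole fields scale as 1/r³ in the far field.
The axial field is twice the equatorial field at the same r, so the geometry factor is 1/2.
E₂ = E₁ · (1/2) · (r₁/r₂)³ = 8.43 · 0.5 · (39.0/97.5)³.
(r₁/r₂)³ = (0.4)³ = 0.064.
E₂ ≈ 0.2698 N/C.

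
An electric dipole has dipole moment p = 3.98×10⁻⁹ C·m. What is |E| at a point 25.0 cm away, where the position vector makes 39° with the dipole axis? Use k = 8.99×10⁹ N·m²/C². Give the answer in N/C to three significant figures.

At angle θ the dipole field magnitude is E = (kp/r³)·√(1 + 3cos²θ).
kp/r³ = (8.99×10⁹)(3.98×10⁻⁹) / (0.250)³ = 2290 N/C.
√(1 + 3cos²39°) = √(1 + 3·0.6040) = √2.8119 ≈ 1.6769.
E ≈ 2290 × 1.677 = 3840 N/C.

E ≈ 3840 N/C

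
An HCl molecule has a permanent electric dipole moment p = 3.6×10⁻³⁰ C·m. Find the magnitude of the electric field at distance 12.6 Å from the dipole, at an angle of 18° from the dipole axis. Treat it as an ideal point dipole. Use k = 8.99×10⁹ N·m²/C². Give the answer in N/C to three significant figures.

E ≈ 3.12×10⁷ N/C

At angle θ the dipole field magnitude is E = (kp/r³)·√(1 + 3cos²θ).
kp/r³ = (8.99×10⁹)(3.60×10⁻³⁰) / (1.26×10⁻⁹)³ = 1.618×10⁷ N/C.
√(1 + 3cos²18°) = √(1 + 3·0.9045) = √3.7135 ≈ 1.9271.
E ≈ 1.618×10⁷ × 1.927 = 3.118×10⁷ N/C.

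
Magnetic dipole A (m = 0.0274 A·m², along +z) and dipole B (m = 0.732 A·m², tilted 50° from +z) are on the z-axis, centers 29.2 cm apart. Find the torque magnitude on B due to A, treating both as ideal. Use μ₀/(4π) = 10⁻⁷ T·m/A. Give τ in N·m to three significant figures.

τ ≈ 1.23×10⁻⁷ N·m

Dipole B is on the axis of dipole A, so B₁ there is axial: B₁ = (μ₀/4π)·2m₁/r³ along +z.
B₁ = 2(10⁻⁷)(0.0274)/(0.292)³ = 2.201×10⁻⁷ T.
τ = m₂ B₁ sinθ.
τ = (0.732)(2.201×10⁻⁷)·sin50° = 1.234×10⁻⁷ N·m.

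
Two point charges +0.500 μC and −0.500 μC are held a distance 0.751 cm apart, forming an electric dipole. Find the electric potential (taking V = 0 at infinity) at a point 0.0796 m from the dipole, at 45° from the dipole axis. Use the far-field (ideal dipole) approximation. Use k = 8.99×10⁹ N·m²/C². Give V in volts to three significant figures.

Dipole moment p = qd = (5.00×10⁻⁷ C)(0.00751 m) = 3.755×10⁻⁹ C·m.
The dipole potential is V = kp cosθ / r².
V = (8.99×10⁹)(3.755×10⁻⁹)·cos45° / (0.0796)² = 3767 V.

V ≈ 3770 V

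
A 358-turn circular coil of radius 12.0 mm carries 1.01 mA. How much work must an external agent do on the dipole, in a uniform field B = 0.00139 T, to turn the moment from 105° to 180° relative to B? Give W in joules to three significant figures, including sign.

m = NIA = NIπa² = 358·(0.00101)·π·(0.0120)² = 1.636×10⁻⁴ A·m².
W_ext = ΔU = −mB cosθ₂ + mB cosθ₁ = mB(cosθ₁ − cosθ₂).
W = (1.636×10⁻⁴)(0.00139)·(cos105° − cos180°) = (2.274×10⁻⁷)·(+0.7412) = 1.685×10⁻⁷ J.

W ≈ 1.69×10⁻⁷ J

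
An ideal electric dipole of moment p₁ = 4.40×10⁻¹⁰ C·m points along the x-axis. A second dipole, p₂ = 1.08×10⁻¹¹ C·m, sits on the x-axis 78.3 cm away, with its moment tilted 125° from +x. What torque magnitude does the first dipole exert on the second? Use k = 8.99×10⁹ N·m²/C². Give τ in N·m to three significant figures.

The second dipole sits on the axis of the first, so the field there is axial: E₁ = 2kp₁/r³ along +x.
E₁ = 2(8.99×10⁹)(4.40×10⁻¹⁰)/(0.783)³ = 16.48 N/C.
Torque on the second dipole: τ = p₂ E₁ sinθ.
τ = (1.08×10⁻¹¹)(16.48)·sin125° = 1.458×10⁻¹⁰ N·m.

τ ≈ 1.46×10⁻¹⁰ N·m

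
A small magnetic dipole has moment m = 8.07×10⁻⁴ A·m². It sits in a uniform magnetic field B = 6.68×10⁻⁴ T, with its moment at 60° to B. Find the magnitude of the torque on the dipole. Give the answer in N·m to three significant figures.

Torque on a magnetic dipole: τ = mB sinθ.
τ = (8.07×10⁻⁴)(6.68×10⁻⁴)·sin60° = 4.669×10⁻⁷ N·m.

τ ≈ 4.67×10⁻⁷ N·m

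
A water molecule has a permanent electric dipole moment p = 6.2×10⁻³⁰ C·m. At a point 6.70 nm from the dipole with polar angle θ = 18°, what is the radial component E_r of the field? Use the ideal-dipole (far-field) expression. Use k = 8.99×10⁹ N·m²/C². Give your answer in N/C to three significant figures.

For a dipole, E_r = (2kp cosθ)/r³.
kp/r³ = (8.99×10⁹)(6.20×10⁻³⁰)/(6.70×10⁻⁹)³ = 1.853×10⁵ N/C.
E_r = 2·1.853×10⁵·cos18° = 3.525×10⁵ N/C.

E_r ≈ 3.53×10⁵ N/C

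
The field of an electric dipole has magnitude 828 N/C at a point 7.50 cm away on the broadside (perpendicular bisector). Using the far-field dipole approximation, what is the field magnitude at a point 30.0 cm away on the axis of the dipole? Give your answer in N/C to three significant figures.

Dipole fields scale as 1/r³ in the far field.
The axial field is twice the equatorial field at the same r, so the geometry factor is 2/1.
E₂ = E₁ · (2/1) · (r₁/r₂)³ = 828 · 2 · (7.50/30.0)³.
(r₁/r₂)³ = (0.25)³ = 0.01562.
E₂ ≈ 25.88 N/C.

E ≈ 25.9 N/C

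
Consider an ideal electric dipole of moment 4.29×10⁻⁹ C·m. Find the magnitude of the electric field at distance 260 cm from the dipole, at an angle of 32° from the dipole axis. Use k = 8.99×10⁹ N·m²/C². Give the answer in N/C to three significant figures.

E ≈ 3.90 N/C

At angle θ the dipole field magnitude is E = (kp/r³)·√(1 + 3cos²θ).
kp/r³ = (8.99×10⁹)(4.29×10⁻⁹) / (2.60)³ = 2.194 N/C.
√(1 + 3cos²32°) = √(1 + 3·0.7192) = √3.1576 ≈ 1.7770.
E ≈ 2.194 × 1.777 = 3.899 N/C.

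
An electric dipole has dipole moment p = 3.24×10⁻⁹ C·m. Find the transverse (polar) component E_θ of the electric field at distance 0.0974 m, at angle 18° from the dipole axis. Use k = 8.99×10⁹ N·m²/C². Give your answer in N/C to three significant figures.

For a dipole, E_θ = (kp sinθ)/r³.
kp/r³ = (8.99×10⁹)(3.24×10⁻⁹)/(0.0974)³ = 3.152×10⁴ N/C.
E_θ = 3.152×10⁴·sin18° = 9741 N/C.

E_θ ≈ 9740 N/C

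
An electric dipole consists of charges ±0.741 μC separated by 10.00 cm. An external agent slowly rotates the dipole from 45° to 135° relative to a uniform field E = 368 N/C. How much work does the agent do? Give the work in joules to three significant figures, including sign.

Dipole moment p = qd = (7.41×10⁻⁷ C)(0.100 m) = 7.41×10⁻⁸ C·m.
W_ext = ΔU = U(θ₂) − U(θ₁) = −pE cosθ₂ − (−pE cosθ₁) = pE(cosθ₁ − cosθ₂).
W = (7.41×10⁻⁸)(368)·(cos45° − cos135°) = (2.727×10⁻⁵)·(+1.4142) = 3.856×10⁻⁵ J.

W ≈ 3.86×10⁻⁵ J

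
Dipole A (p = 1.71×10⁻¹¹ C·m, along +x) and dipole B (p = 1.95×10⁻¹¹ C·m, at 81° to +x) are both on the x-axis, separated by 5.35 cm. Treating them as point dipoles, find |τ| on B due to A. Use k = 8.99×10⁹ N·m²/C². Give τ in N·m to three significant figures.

τ ≈ 3.87×10⁻⁸ N·m

The second dipole sits on the axis of the first, so the field there is axial: E₁ = 2kp₁/r³ along +x.
E₁ = 2(8.99×10⁹)(1.71×10⁻¹¹)/(0.0535)³ = 2008 N/C.
Torque on the second dipole: τ = p₂ E₁ sinθ.
τ = (1.95×10⁻¹¹)(2008)·sin81° = 3.867×10⁻⁸ N·m.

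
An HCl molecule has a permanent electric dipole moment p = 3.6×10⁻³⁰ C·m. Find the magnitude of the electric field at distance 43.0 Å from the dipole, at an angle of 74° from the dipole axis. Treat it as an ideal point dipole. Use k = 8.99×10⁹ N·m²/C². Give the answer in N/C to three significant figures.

At angle θ the dipole field magnitude is E = (kp/r³)·√(1 + 3cos²θ).
kp/r³ = (8.99×10⁹)(3.60×10⁻³⁰) / (4.30×10⁻⁹)³ = 4.071×10⁵ N/C.
√(1 + 3cos²74°) = √(1 + 3·0.0760) = √1.2279 ≈ 1.1081.
E ≈ 4.071×10⁵ × 1.108 = 4.511×10⁵ N/C.

E ≈ 4.51×10⁵ N/C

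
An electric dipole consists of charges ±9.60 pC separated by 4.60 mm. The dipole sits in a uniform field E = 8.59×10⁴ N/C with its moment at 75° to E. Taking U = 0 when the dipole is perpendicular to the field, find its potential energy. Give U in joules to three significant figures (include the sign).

U ≈ -9.82×10⁻¹⁰ J

Dipole moment p = qd = (9.60×10⁻¹² C)(0.00460 m) = 4.416×10⁻¹⁴ C·m.
U = −p·E = −pE cosθ.
U = −(4.416×10⁻¹⁴)(8.59×10⁴)·cos75° = -9.818×10⁻¹⁰ J.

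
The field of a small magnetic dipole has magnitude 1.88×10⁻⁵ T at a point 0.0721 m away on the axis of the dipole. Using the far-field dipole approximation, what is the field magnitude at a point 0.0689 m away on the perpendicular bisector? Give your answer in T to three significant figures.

B ≈ 1.08×10⁻⁵ T

Dipole fields scale as 1/r³ in the far field.
The axial field is twice the equatorial field at the same r, so the geometry factor is 1/2.
B₂ = B₁ · (1/2) · (r₁/r₂)³ = 1.88×10⁻⁵ · 0.5 · (0.0721/0.0689)³.
(r₁/r₂)³ = (1.046)³ = 1.146.
B₂ ≈ 1.077×10⁻⁵ T.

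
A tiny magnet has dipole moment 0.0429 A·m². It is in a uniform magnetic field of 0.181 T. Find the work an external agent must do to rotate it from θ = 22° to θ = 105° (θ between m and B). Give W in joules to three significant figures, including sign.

W ≈ 0.00921 J

W_ext = ΔU = −mB cosθ₂ + mB cosθ₁ = mB(cosθ₁ − cosθ₂).
W = (0.0429)(0.181)·(cos22° − cos105°) = (0.007765)·(+1.1860) = 0.009209 J.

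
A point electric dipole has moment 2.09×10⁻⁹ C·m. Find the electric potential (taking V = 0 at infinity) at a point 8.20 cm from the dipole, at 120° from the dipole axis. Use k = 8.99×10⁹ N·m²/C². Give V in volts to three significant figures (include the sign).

V ≈ -1400 V

The dipole potential is V = kp cosθ / r².
V = (8.99×10⁹)(2.09×10⁻⁹)·cos120° / (0.0820)² = -1397 V.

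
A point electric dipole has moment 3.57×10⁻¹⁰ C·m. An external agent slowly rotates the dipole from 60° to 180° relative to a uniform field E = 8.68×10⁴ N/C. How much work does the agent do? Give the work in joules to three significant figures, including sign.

W_ext = ΔU = U(θ₂) − U(θ₁) = −pE cosθ₂ − (−pE cosθ₁) = pE(cosθ₁ − cosθ₂).
W = (3.57×10⁻¹⁰)(8.68×10⁴)·(cos60° − cos180°) = (3.099×10⁻⁵)·(+1.5000) = 4.648×10⁻⁵ J.

W ≈ 4.65×10⁻⁵ J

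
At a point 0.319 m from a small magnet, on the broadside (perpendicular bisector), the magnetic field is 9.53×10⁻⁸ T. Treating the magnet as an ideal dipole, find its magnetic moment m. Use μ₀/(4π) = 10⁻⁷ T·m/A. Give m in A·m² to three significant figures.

m ≈ 0.0309 A·m²

In the equatorial plane B = (μ₀/4π)·m/r³, so m = Br³·4π/(μ₀).
m = (9.53×10⁻⁸)·(0.319)³ / (10⁻⁷) = 0.03094 A·m².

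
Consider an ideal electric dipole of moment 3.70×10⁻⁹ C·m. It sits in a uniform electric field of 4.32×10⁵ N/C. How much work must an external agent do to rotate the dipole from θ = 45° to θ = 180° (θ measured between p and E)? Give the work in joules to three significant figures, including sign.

W ≈ 0.00273 J

W_ext = ΔU = U(θ₂) − U(θ₁) = −pE cosθ₂ − (−pE cosθ₁) = pE(cosθ₁ − cosθ₂).
W = (3.70×10⁻⁹)(4.32×10⁵)·(cos45° − cos180°) = (0.001598)·(+1.7071) = 0.002729 J.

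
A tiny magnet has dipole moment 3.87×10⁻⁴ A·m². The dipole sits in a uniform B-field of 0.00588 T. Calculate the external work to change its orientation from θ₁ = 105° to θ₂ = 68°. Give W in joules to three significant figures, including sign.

W ≈ -1.44×10⁻⁶ J

W_ext = ΔU = −mB cosθ₂ + mB cosθ₁ = mB(cosθ₁ − cosθ₂).
W = (3.87×10⁻⁴)(0.00588)·(cos105° − cos68°) = (2.276×10⁻⁶)·(-0.6334) = -1.441×10⁻⁶ J.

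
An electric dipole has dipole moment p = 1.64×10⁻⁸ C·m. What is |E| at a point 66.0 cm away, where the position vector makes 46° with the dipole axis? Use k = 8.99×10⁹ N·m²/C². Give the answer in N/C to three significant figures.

E ≈ 802 N/C

At angle θ the dipole field magnitude is E = (kp/r³)·√(1 + 3cos²θ).
kp/r³ = (8.99×10⁹)(1.64×10⁻⁸) / (0.660)³ = 512.8 N/C.
√(1 + 3cos²46°) = √(1 + 3·0.4826) = √2.4477 ≈ 1.5645.
E ≈ 512.8 × 1.564 = 802.3 N/C.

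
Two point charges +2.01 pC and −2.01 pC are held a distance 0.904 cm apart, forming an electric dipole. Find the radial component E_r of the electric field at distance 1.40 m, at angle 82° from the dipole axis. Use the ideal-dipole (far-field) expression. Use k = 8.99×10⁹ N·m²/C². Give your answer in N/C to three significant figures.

E_r ≈ 1.66×10⁻⁵ N/C

Dipole moment p = qd = (2.01×10⁻¹² C)(0.00904 m) = 1.817×10⁻¹⁴ C·m.
For a dipole, E_r = (2kp cosθ)/r³.
kp/r³ = (8.99×10⁹)(1.817×10⁻¹⁴)/(1.40)³ = 5.953×10⁻⁵ N/C.
E_r = 2·5.953×10⁻⁵·cos82° = 1.657×10⁻⁵ N/C.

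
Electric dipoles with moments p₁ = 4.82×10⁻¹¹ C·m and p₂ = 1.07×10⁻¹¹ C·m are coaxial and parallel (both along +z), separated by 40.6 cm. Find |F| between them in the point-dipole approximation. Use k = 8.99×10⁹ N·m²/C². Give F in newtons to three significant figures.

On-axis field of dipole 1 at distance r: E = 2kp₁/r³. Force on dipole 2 is F = p₂·dE/dr (gradient along axis).
dE/dr = −6kp₁/r⁴, so |F| = 6kp₁p₂/r⁴ (attractive for aligned moments).
F = 6(8.99×10⁹)(4.82×10⁻¹¹)(1.07×10⁻¹¹)/(0.406)⁴ = 1.024×10⁻⁹ N.

F ≈ 1.02×10⁻⁹ N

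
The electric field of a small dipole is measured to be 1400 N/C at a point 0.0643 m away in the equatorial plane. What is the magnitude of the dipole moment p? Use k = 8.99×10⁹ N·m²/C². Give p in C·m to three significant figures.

In the equatorial plane E = kp/r³, so p = Er³/(k).
p = (1400)·(0.0643)³ / (8.99×10⁹) = 4.140×10⁻¹¹ C·m.

p ≈ 4.14×10⁻¹¹ C·m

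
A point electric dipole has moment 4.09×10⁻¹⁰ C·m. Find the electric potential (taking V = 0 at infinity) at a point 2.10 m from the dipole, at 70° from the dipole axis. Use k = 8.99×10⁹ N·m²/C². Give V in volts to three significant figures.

The dipole potential is V = kp cosθ / r².
V = (8.99×10⁹)(4.09×10⁻¹⁰)·cos70° / (2.10)² = 0.2852 V.

V ≈ 0.285 V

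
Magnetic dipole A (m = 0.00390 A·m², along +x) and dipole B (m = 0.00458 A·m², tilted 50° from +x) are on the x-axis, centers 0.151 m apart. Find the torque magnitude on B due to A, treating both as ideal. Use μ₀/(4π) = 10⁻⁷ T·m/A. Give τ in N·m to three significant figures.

τ ≈ 7.95×10⁻¹⁰ N·m

Dipole B is on the axis of dipole A, so B₁ there is axial: B₁ = (μ₀/4π)·2m₁/r³ along +x.
B₁ = 2(10⁻⁷)(0.00390)/(0.151)³ = 2.265×10⁻⁷ T.
τ = m₂ B₁ sinθ.
τ = (0.00458)(2.265×10⁻⁷)·sin50° = 7.948×10⁻¹⁰ N·m.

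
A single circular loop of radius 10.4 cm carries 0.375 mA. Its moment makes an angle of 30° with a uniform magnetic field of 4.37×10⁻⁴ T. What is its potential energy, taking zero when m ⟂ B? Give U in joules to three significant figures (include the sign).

U ≈ -4.82×10⁻⁹ J

Magnetic moment m = IA = Iπa² = (3.75×10⁻⁴)·π·(0.104)² = 1.274×10⁻⁵ A·m².
U = −m·B = −mB cosθ.
U = −(1.274×10⁻⁵)(4.37×10⁻⁴)·cos30° = -4.821×10⁻⁹ J.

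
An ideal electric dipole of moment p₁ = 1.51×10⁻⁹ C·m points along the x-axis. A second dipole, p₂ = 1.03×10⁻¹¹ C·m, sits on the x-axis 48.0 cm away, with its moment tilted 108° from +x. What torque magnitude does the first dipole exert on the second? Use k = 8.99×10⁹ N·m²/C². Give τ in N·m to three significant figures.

τ ≈ 2.40×10⁻⁹ N·m

The second dipole sits on the axis of the first, so the field there is axial: E₁ = 2kp₁/r³ along +x.
E₁ = 2(8.99×10⁹)(1.51×10⁻⁹)/(0.480)³ = 245.5 N/C.
Torque on the second dipole: τ = p₂ E₁ sinθ.
τ = (1.03×10⁻¹¹)(245.5)·sin108° = 2.405×10⁻⁹ N·m.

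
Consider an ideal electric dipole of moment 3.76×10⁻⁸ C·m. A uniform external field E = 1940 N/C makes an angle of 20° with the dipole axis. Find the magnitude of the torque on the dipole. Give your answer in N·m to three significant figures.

Torque on an electric dipole: τ = pE sinθ.
τ = (3.76×10⁻⁸)(1940)·sin20° = 2.495×10⁻⁵ N·m.

τ ≈ 2.49×10⁻⁵ N·m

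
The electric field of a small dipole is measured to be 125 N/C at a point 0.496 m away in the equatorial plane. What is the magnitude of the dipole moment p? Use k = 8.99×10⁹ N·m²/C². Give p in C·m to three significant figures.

p ≈ 1.70×10⁻⁹ C·m

In the equatorial plane E = kp/r³, so p = Er³/(k).
p = (125)·(0.496)³ / (8.99×10⁹) = 1.697×10⁻⁹ C·m.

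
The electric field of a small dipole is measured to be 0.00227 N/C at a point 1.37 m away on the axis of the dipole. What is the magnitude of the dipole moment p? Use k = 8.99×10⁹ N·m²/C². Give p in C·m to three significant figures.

On axis E = 2kp/r³, so p = Er³/(2k).
p = (0.00227)·(1.37)³ / (2·8.99×10⁹) = 3.246×10⁻¹³ C·m.

p ≈ 3.25×10⁻¹³ C·m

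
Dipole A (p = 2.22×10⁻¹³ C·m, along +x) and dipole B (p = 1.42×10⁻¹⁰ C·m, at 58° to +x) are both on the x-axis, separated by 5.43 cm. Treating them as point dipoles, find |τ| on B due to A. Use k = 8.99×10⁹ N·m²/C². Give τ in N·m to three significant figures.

The second dipole sits on the axis of the first, so the field there is axial: E₁ = 2kp₁/r³ along +x.
E₁ = 2(8.99×10⁹)(2.22×10⁻¹³)/(0.0543)³ = 24.93 N/C.
Torque on the second dipole: τ = p₂ E₁ sinθ.
τ = (1.42×10⁻¹⁰)(24.93)·sin58° = 3.002×10⁻⁹ N·m.

τ ≈ 3.00×10⁻⁹ N·m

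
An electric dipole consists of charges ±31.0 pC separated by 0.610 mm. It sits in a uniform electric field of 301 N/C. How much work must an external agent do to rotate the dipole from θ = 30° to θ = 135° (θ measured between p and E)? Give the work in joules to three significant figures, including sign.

Dipole moment p = qd = (3.10×10⁻¹¹ C)(6.10×10⁻⁴ m) = 1.891×10⁻¹⁴ C·m.
W_ext = ΔU = U(θ₂) − U(θ₁) = −pE cosθ₂ − (−pE cosθ₁) = pE(cosθ₁ − cosθ₂).
W = (1.891×10⁻¹⁴)(301)·(cos30° − cos135°) = (5.692×10⁻¹²)·(+1.5731) = 8.954×10⁻¹² J.

W ≈ 8.95×10⁻¹² J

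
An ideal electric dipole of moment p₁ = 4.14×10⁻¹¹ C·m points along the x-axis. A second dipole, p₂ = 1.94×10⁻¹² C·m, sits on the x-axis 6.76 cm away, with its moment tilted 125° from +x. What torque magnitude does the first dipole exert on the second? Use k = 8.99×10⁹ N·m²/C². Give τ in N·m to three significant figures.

The second dipole sits on the axis of the first, so the field there is axial: E₁ = 2kp₁/r³ along +x.
E₁ = 2(8.99×10⁹)(4.14×10⁻¹¹)/(0.0676)³ = 2410 N/C.
Torque on the second dipole: τ = p₂ E₁ sinθ.
τ = (1.94×10⁻¹²)(2410)·sin125° = 3.829×10⁻⁹ N·m.

τ ≈ 3.83×10⁻⁹ N·m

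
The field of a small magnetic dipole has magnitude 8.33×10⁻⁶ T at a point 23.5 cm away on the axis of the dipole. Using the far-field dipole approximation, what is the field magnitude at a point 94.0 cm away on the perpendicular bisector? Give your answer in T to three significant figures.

Dipole fields scale as 1/r³ in the far field.
The axial field is twice the equatorial field at the same r, so the geometry factor is 1/2.
B₂ = B₁ · (1/2) · (r₁/r₂)³ = 8.33×10⁻⁶ · 0.5 · (23.5/94.0)³.
(r₁/r₂)³ = (0.25)³ = 0.01562.
B₂ ≈ 6.508×10⁻⁸ T.

B ≈ 6.51×10⁻⁸ T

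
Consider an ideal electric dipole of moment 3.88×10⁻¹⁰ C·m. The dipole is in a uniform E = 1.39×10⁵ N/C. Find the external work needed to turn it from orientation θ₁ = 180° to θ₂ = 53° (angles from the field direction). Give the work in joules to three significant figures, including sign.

W_ext = ΔU = U(θ₂) − U(θ₁) = −pE cosθ₂ − (−pE cosθ₁) = pE(cosθ₁ − cosθ₂).
W = (3.88×10⁻¹⁰)(1.39×10⁵)·(cos180° − cos53°) = (5.393×10⁻⁵)·(-1.6018) = -8.639×10⁻⁵ J.

W ≈ -8.64×10⁻⁵ J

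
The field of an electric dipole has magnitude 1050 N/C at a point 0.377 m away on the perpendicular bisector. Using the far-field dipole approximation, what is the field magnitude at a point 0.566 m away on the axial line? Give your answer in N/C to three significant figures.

Dipole fields scale as 1/r³ in the far field.
The axial field is twice the equatorial field at the same r, so the geometry factor is 2/1.
E₂ = E₁ · (2/1) · (r₁/r₂)³ = 1050 · 2 · (0.377/0.566)³.
(r₁/r₂)³ = (0.6661)³ = 0.2955.
E₂ ≈ 620.6 N/C.

E ≈ 621 N/C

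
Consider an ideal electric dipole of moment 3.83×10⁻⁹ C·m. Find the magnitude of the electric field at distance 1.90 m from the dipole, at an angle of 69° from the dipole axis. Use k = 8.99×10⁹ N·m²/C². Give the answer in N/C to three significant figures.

E ≈ 5.91 N/C

At angle θ the dipole field magnitude is E = (kp/r³)·√(1 + 3cos²θ).
kp/r³ = (8.99×10⁹)(3.83×10⁻⁹) / (1.90)³ = 5.020 N/C.
√(1 + 3cos²69°) = √(1 + 3·0.1284) = √1.3853 ≈ 1.1770.
E ≈ 5.020 × 1.177 = 5.908 N/C.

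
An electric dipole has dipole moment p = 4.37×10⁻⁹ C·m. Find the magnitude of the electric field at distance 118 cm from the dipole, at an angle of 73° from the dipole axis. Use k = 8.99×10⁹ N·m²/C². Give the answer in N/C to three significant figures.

E ≈ 26.8 N/C

At angle θ the dipole field magnitude is E = (kp/r³)·√(1 + 3cos²θ).
kp/r³ = (8.99×10⁹)(4.37×10⁻⁹) / (1.18)³ = 23.91 N/C.
√(1 + 3cos²73°) = √(1 + 3·0.0855) = √1.2564 ≈ 1.1209.
E ≈ 23.91 × 1.121 = 26.80 N/C.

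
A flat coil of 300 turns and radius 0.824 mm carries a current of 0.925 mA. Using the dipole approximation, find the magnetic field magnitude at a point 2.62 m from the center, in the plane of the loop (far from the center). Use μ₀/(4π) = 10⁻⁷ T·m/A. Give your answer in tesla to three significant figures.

B ≈ 3.29×10⁻¹⁵ T

m = NIA = NIπa² = 300·(9.25×10⁻⁴)·π·(8.24×10⁻⁴)² = 5.919×10⁻⁷ A·m².
In the equatorial plane B = (μ₀/4π)·m/r³ (half the axial value).
B = (10⁻⁷)·(5.919×10⁻⁷) / (2.62)³ = 3.291×10⁻¹⁵ T.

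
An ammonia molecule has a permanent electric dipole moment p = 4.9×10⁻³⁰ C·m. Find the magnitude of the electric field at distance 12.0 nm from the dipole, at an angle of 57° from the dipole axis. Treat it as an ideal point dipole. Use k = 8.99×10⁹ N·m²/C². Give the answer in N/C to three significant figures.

E ≈ 3.50×10⁴ N/C

At angle θ the dipole field magnitude is E = (kp/r³)·√(1 + 3cos²θ).
kp/r³ = (8.99×10⁹)(4.90×10⁻³⁰) / (1.20×10⁻⁸)³ = 2.549×10⁴ N/C.
√(1 + 3cos²57°) = √(1 + 3·0.2966) = √1.8899 ≈ 1.3747.
E ≈ 2.549×10⁴ × 1.375 = 3.505×10⁴ N/C.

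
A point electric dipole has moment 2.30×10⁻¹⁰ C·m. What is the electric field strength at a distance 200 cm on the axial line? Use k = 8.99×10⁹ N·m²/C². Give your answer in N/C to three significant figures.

E ≈ 0.517 N/C

On the dipole axis E = 2kp/r³.
E = 2·(8.99×10⁹)(2.30×10⁻¹⁰) / (2.00)³ = 0.5169 N/C.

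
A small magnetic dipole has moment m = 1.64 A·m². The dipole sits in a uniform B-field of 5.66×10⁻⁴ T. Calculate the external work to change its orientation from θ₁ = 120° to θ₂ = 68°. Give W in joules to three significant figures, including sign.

W ≈ -8.12×10⁻⁴ J

W_ext = ΔU = −mB cosθ₂ + mB cosθ₁ = mB(cosθ₁ − cosθ₂).
W = (1.64)(5.66×10⁻⁴)·(cos120° − cos68°) = (9.282×10⁻⁴)·(-0.8746) = -8.118×10⁻⁴ J.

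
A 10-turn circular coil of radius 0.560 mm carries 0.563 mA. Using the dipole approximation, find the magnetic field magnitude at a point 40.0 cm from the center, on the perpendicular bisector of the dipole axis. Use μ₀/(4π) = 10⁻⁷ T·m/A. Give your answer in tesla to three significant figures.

m = NIA = NIπa² = 10·(5.63×10⁻⁴)·π·(5.60×10⁻⁴)² = 5.547×10⁻⁹ A·m².
In the equatorial plane B = (μ₀/4π)·m/r³ (half the axial value).
B = (10⁻⁷)·(5.547×10⁻⁹) / (0.400)³ = 8.667×10⁻¹⁵ T.

B ≈ 8.67×10⁻¹⁵ T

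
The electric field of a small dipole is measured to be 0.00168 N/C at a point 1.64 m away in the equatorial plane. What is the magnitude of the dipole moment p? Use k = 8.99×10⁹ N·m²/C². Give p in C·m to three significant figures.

In the equatorial plane E = kp/r³, so p = Er³/(k).
p = (0.00168)·(1.64)³ / (8.99×10⁹) = 8.243×10⁻¹³ C·m.

p ≈ 8.24×10⁻¹³ C·m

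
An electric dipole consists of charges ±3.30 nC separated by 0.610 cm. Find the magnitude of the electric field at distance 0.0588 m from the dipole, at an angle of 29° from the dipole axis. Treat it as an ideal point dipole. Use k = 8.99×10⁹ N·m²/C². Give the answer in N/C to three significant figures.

Dipole moment p = qd = (3.30×10⁻⁹ C)(0.00610 m) = 2.013×10⁻¹¹ C·m.
At angle θ the dipole field magnitude is E = (kp/r³)·√(1 + 3cos²θ).
kp/r³ = (8.99×10⁹)(2.013×10⁻¹¹) / (0.0588)³ = 890.2 N/C.
√(1 + 3cos²29°) = √(1 + 3·0.7650) = √3.2949 ≈ 1.8152.
E ≈ 890.2 × 1.815 = 1616 N/C.

E ≈ 1620 N/C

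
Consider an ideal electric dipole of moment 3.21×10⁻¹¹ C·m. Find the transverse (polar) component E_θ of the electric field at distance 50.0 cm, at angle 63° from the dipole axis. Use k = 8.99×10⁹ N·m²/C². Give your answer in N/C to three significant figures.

For a dipole, E_θ = (kp sinθ)/r³.
kp/r³ = (8.99×10⁹)(3.21×10⁻¹¹)/(0.500)³ = 2.309 N/C.
E_θ = 2.309·sin63° = 2.057 N/C.

E_θ ≈ 2.06 N/C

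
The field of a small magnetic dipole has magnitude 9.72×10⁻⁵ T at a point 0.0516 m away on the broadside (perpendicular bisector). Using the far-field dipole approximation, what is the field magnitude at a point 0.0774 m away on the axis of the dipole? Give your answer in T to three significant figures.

B ≈ 5.76×10⁻⁵ T

Dipole fields scale as 1/r³ in the far field.
The axial field is twice the equatorial field at the same r, so the geometry factor is 2/1.
B₂ = B₁ · (2/1) · (r₁/r₂)³ = 9.72×10⁻⁵ · 2 · (0.0516/0.0774)³.
(r₁/r₂)³ = (0.6667)³ = 0.2963.
B₂ ≈ 5.760×10⁻⁵ T.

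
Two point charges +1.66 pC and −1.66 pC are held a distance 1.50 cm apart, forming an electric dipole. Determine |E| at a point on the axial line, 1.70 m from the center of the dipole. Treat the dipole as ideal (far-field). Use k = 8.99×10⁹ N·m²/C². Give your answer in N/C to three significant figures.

E ≈ 9.11×10⁻⁵ N/C

Dipole moment p = qd = (1.66×10⁻¹² C)(0.0150 m) = 2.49×10⁻¹⁴ C·m.
On the dipole axis E = 2kp/r³.
E = 2·(8.99×10⁹)(2.49×10⁻¹⁴) / (1.70)³ = 9.113×10⁻⁵ N/C.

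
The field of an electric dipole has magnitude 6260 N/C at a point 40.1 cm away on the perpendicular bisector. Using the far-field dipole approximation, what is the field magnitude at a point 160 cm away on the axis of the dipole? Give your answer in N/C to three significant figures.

Dipole fields scale as 1/r³ in the far field.
The axial field is twice the equatorial field at the same r, so the geometry factor is 2/1.
E₂ = E₁ · (2/1) · (r₁/r₂)³ = 6260 · 2 · (40.1/160)³.
(r₁/r₂)³ = (0.2506)³ = 0.01574.
E₂ ≈ 197.1 N/C.

E ≈ 197 N/C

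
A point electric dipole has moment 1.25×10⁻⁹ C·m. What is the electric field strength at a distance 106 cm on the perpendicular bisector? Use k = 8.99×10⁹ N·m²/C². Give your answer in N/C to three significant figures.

E ≈ 9.44 N/C

On the perpendicular bisector E = kp/r³ (half the axial value at the same distance).
E = (8.99×10⁹)(1.25×10⁻⁹) / (1.06)³ = 9.435 N/C.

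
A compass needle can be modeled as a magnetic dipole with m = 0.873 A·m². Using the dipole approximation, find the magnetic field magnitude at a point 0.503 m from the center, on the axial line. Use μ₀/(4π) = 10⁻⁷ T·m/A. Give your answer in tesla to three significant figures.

B ≈ 1.37×10⁻⁶ T

On axis B = (μ₀/4π)·2m/r³.
B = 2·(10⁻⁷)·(0.873) / (0.503)³ = 1.372×10⁻⁶ T.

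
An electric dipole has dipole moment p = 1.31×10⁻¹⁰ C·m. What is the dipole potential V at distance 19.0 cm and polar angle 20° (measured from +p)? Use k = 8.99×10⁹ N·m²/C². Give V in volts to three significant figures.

The dipole potential is V = kp cosθ / r².
V = (8.99×10⁹)(1.31×10⁻¹⁰)·cos20° / (0.190)² = 30.66 V.

V ≈ 30.7 V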